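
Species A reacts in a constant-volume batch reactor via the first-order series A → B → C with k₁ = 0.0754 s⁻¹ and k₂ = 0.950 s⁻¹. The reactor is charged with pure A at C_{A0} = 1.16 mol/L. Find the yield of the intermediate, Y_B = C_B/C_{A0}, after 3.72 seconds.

Solving the coupled first-order balances gives C_B(t) = [k₁/(k₂−k₁)]·C_{A0}·(e^(−k₁t) − e^(−k₂t)).
e^(−k₁t) = e^(−0.0754×3.72) = e^(−0.2805) = 0.7554; e^(−k₂t) = e^(−3.534) = 0.02919.
C_B = 0.0754×1.16/(0.950−0.0754) × (0.7554−0.02919) = 0.1000×0.7262 = 0.07263 mol/L.
Y_B = C_B/C_{A0} = 0.07263/1.16 = 0.0626.

0.0626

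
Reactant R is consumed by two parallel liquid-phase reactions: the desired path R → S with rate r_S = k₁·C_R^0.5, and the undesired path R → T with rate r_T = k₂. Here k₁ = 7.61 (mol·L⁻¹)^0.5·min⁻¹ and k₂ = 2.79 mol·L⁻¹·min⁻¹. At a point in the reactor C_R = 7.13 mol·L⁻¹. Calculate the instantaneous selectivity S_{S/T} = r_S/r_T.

7.28

S_{S/T} = r_S/r_T = (k₁·C_R^0.5)/(k₂) = (k₁/k₂)·C_R^0.5.
= (7.61×7.130^0.5) / (2.79) = 20.32/2.790 = 7.28.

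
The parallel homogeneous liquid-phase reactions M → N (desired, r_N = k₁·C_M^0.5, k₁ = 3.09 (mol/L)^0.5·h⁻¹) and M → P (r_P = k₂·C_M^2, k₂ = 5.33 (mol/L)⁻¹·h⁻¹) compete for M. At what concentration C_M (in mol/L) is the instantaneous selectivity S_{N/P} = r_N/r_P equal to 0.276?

S_{N/P} = (k₁/k₂)·C_M^-1.5 ⇒ C_M = (S·k₂/k₁)^(1/(-1.5)).
= (0.276×5.33/3.09)^(-0.6667) = (0.4761)^(-0.6667) = 1.64 mol/L.

1.64 mol/L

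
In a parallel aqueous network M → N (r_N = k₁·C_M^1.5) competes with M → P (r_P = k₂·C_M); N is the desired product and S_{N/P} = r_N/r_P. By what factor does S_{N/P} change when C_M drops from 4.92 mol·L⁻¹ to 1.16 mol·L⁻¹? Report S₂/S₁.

S_{N/P} = (k₁/k₂)·C_M^0.5, so S₂/S₁ = (C_{M,2}/C_{M,1})^0.5.
= (1.16/4.92)^0.5 = (0.2358)^0.5 = 0.486.

0.486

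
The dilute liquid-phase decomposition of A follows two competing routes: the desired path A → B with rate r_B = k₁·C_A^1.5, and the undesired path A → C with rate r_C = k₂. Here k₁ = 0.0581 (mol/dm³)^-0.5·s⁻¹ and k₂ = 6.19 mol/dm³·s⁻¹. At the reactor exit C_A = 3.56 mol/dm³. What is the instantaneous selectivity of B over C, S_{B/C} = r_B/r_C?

S_{B/C} = r_B/r_C = (k₁·C_A^1.5)/(k₂) = (k₁/k₂)·C_A^1.5.
= (0.0581×3.560^1.5) / (6.19) = 0.3903/6.190 = 0.0630.

0.0630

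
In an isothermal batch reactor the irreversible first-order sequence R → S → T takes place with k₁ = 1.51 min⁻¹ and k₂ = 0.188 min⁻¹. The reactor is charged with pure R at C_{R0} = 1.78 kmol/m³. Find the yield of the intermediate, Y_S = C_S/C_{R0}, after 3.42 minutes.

The intermediate concentration in a first-order A→B→C sequence is C_S = k₁C_{R0}(e^(−k₁t) − e^(−k₂t))/(k₂−k₁).
e^(−k₁t) = e^(−1.51×3.42) = e^(−5.164) = 0.005718; e^(−k₂t) = e^(−0.6430) = 0.5257.
C_S = 1.51×1.78/(0.188−1.51) × (0.005718−0.5257) = (-2.033)×(-0.5200) = 1.057 kmol/m³.
Y_S = C_S/C_{R0} = 1.057/1.78 = 0.594.

0.594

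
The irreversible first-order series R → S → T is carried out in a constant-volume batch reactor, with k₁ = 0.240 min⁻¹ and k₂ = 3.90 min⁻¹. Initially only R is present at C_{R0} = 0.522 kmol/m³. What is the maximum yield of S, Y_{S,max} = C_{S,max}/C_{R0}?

0.0513

Evaluating C_S at t_opt = ln(k₂/k₁)/(k₂−k₁) gives C_{S,max}/C_{R0} = (k₁/k₂)^[k₂/(k₂−k₁)].
= (0.240/3.90)^(3.90/(3.90−0.240)) = (0.06154)^(1.066) = 0.05126.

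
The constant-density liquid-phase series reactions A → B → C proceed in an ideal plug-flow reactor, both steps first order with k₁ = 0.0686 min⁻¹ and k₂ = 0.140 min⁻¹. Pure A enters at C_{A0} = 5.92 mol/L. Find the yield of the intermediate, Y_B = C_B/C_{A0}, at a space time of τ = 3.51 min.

Solving the coupled first-order balances gives C_B(τ) = [k₁/(k₂−k₁)]·C_{A0}·(e^(−k₁τ) − e^(−k₂τ)).
e^(−k₁τ) = e^(−0.0686×3.51) = e^(−0.2408) = 0.7860; e^(−k₂τ) = e^(−0.4914) = 0.6118.
C_B = 0.0686×5.92/(0.140−0.0686) × (0.7860−0.6118) = 5.688×0.1742 = 0.9911 mol/L.
Y_B = C_B/C_{A0} = 0.9911/5.92 = 0.167.

0.167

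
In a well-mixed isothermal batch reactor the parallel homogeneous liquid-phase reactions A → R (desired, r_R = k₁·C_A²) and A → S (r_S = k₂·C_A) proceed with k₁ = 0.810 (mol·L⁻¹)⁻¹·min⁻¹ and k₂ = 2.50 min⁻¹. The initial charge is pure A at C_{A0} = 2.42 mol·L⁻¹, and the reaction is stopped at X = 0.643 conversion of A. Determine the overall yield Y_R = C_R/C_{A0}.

0.219

C_A = C_{A0}(1−X) = 0.8639 mol·L⁻¹.
Along a PFR/batch, dC_S/dC_A = −r_S/(r_R+r_S) = −k₂/(k₂+k₁·C_A).
Integrating from C_{A0} to C_A: C_S = (2.50/0.810)·ln[(2.50+0.810·2.42)/(2.50+0.810·0.864)] = 3.086·ln(4.460/3.200) = 1.025 mol·L⁻¹.
Then C_R = (C_{A0}−C_A) − C_S = 1.556 − 1.025 = 0.5310 mol·L⁻¹.
Y_R = C_R/C_{A0} = 0.5310/2.42 = 0.219.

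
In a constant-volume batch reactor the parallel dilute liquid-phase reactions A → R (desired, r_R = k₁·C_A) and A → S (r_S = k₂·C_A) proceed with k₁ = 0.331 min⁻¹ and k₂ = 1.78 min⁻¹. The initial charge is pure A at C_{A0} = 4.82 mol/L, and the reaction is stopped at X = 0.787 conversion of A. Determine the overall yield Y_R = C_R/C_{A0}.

0.123

C_A = C_{A0}(1−X) = 1.027 mol/L.
Both paths are first order in A, so the instantaneous fraction to R is constant: dC_R/d(−C_A) = k₁/(k₁+k₂) = 0.1568.
C_R = 0.1568·(C_{A0}−C_A) = 0.1568×3.793 = 0.595 mol/L.
Y_R = C_R/C_{A0} = 0.5948/4.82 = 0.123.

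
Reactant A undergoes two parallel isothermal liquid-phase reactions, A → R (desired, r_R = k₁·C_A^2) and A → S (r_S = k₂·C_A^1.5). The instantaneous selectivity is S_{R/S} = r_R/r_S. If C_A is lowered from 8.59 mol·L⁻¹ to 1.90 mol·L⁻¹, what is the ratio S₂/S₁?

S_{R/S} = (k₁/k₂)·C_A^0.5, so S₂/S₁ = (C_{A,2}/C_{A,1})^0.5.
= (1.90/8.59)^0.5 = (0.2212)^0.5 = 0.470.
Selectivity toward R falls as C_A falls — high-concentration operation is favoured.

0.470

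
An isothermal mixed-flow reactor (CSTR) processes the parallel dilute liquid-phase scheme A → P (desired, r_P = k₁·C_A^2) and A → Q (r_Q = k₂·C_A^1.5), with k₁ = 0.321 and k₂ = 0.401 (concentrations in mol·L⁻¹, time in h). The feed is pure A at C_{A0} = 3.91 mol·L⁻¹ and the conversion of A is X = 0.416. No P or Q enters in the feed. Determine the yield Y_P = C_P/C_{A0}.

Exit C_A = C_{A0}(1−X) = 3.91×0.584 = 2.283 mol·L⁻¹.
Rates in a CSTR are evaluated at the outlet concentration: r_P = 0.321×2.283^2 = 1.674, r_Q = 0.401×2.283^1.5 = 1.384.
Fraction of consumed A going to P: r_P/(r_P+r_Q) = 0.5474.
C_P = 0.5474·C_{A0}·X = 0.5474×3.91×0.416 = 0.890 mol·L⁻¹; Y_P = C_P/C_{A0} = 0.228.

0.228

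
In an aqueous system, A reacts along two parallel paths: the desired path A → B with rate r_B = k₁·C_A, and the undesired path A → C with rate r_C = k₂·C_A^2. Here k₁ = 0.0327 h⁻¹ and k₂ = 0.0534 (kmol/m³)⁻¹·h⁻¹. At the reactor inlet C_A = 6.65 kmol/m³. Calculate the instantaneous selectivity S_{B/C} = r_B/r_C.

0.0921

S_{B/C} = r_B/r_C = (k₁·C_A)/(k₂·C_A^2) = (k₁/k₂)·C_A⁻¹.
= (0.0327×6.650) / (0.0534×6.650^2) = 0.2175/2.361 = 0.0921.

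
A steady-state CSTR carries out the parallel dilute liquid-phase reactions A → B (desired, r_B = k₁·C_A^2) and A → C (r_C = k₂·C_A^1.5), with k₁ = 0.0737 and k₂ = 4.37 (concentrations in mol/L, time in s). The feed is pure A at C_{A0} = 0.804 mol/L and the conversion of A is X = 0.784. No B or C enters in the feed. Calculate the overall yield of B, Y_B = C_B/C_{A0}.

Exit C_A = C_{A0}(1−X) = 0.804×0.216 = 0.1737 mol/L.
A CSTR operates uniformly at the exit composition, giving r_B = 0.002223 and r_C = 0.3163 (each k·C_A^n at C_A = 0.1737).
Fraction of consumed A going to B: r_B/(r_B+r_C) = 0.006979.
C_B = 0.006979·C_{A0}·X = 0.006979×0.804×0.784 = 0.00440 mol/L; Y_B = C_B/C_{A0} = 0.00547.

0.00547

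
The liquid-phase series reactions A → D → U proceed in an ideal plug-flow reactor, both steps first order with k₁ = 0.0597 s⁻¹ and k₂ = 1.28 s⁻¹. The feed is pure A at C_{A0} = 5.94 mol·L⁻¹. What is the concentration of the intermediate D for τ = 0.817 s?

The intermediate concentration in a first-order A→B→C sequence is C_D = k₁C_{A0}(e^(−k₁τ) − e^(−k₂τ))/(k₂−k₁).
e^(−k₁τ) = e^(−0.0597×0.817) = e^(−0.04877) = 0.9524; e^(−k₂τ) = e^(−1.046) = 0.3514.
C_D = 0.0597×5.94/(1.28−0.0597) × (0.9524−0.3514) = 0.2906×0.6010 = 0.1746 mol·L⁻¹.

0.175 mol·L⁻¹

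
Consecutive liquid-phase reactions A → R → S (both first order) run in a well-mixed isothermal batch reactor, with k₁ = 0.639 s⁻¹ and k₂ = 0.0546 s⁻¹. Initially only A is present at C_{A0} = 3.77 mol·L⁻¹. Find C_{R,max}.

3.00 mol·L⁻¹

At the optimum, C_{R,max}/C_{A0} = (k₁/k₂)^[k₂/(k₂−k₁)].
= (0.639/0.0546)^(0.0546/(0.0546−0.639)) = (11.70)^(-0.09343) = 0.7947.
C_{R,max} = 0.7947×3.77 = 3.00 mol·L⁻¹.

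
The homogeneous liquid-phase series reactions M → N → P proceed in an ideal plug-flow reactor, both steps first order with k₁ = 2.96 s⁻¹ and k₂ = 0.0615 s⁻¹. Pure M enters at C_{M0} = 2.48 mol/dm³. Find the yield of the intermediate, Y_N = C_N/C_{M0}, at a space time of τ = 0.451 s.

0.725

Solving the coupled first-order balances gives C_N(τ) = [k₁/(k₂−k₁)]·C_{M0}·(e^(−k₁τ) − e^(−k₂τ)).
e^(−k₁τ) = e^(−2.96×0.451) = e^(−1.335) = 0.2632; e^(−k₂τ) = e^(−0.02774) = 0.9726.
C_N = 2.96×2.48/(0.0615−2.96) × (0.2632−0.9726) = (-2.533)×(-0.7095) = 1.797 mol/dm³.
Y_N = C_N/C_{M0} = 1.797/2.48 = 0.725.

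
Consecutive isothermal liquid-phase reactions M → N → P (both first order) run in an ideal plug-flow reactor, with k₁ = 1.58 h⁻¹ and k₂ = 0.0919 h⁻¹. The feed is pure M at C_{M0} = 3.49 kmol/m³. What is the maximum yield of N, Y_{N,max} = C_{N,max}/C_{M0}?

0.839

At the optimum, C_{N,max}/C_{M0} = (k₁/k₂)^[k₂/(k₂−k₁)].
= (1.58/0.0919)^(0.0919/(0.0919−1.58)) = (17.19)^(-0.06176) = 0.8389.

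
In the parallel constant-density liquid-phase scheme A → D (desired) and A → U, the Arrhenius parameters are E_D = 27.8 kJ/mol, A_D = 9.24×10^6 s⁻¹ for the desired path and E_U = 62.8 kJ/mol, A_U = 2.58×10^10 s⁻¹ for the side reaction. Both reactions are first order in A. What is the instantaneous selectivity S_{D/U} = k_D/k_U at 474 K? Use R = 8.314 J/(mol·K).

2.58

k_D/k_U = (A_D/A_U)·exp[−(E_D−E_U)/(RT)] = (A_D/A_U)·exp[(E_U−E_D)/(RT)].
(E_U−E_D)/(RT) = (62.8−27.8)×10³/(8.314×474) = 35000/3941 = 8.881.
k_D/k_U = (9.24×10^6/2.58×10^10)·exp(8.881) = 3.581×10^-4 × 7197 = 2.58.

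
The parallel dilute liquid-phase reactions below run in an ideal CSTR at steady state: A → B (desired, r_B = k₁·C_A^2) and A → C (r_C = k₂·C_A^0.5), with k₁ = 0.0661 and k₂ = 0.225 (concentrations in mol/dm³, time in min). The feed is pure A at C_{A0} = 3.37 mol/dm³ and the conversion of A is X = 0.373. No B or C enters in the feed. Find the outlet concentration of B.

Exit C_A = C_{A0}(1−X) = 3.37×0.627 = 2.113 mol/dm³.
Rates in a CSTR are evaluated at the outlet concentration: r_B = 0.0661×2.113^2 = 0.2951, r_C = 0.225×2.113^0.5 = 0.3271.
Fraction of consumed A going to B: r_B/(r_B+r_C) = 0.4743.
C_B = 0.4743·C_{A0}·X = 0.4743×3.37×0.373 = 0.596 mol/dm³.

0.596 mol/dm³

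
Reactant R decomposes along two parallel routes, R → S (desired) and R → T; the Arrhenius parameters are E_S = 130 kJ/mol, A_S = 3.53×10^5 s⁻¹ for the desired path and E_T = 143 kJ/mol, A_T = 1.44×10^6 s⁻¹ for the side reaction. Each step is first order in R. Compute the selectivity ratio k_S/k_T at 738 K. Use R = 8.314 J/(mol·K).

With equal orders, S_{S/T} = k_S/k_T = (A_S/A_T)·exp[(E_T−E_S)/(RT)].
(E_T−E_S)/(RT) = (143−130)×10³/(8.314×738) = 13000/6136 = 2.119.
k_S/k_T = (3.53×10^5/1.44×10^6)·exp(2.119) = 0.2451 × 8.321 = 2.04.
Since E_S < E_T, lowering the temperature improves selectivity toward S.

2.04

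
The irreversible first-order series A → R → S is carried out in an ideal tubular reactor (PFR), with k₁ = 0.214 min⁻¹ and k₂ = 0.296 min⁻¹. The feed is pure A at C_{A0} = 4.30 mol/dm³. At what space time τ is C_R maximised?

Setting dC_R/dτ = 0 gives τ_opt = ln(k₂/k₁)/(k₂−k₁).
= ln(0.296/0.214)/(0.296−0.214) = ln(1.383)/0.08200 = 0.3244/0.08200 = 3.96 min.

3.96 min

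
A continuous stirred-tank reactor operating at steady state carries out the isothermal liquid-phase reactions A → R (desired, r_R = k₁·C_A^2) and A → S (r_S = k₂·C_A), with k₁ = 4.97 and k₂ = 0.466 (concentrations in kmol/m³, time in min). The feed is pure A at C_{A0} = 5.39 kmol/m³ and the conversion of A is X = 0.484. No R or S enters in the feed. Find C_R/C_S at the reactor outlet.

Exit C_A = C_{A0}(1−X) = 5.39×0.516 = 2.781 kmol/m³.
In a CSTR the entire volume is at exit conditions, so r_R = 4.97×2.781^2 = 38.44 and r_S = 0.466×2.781 = 1.296.
Overall selectivity = C_R/C_S = r_Rτ/(r_Sτ) = r_R/r_S = 29.7.

29.7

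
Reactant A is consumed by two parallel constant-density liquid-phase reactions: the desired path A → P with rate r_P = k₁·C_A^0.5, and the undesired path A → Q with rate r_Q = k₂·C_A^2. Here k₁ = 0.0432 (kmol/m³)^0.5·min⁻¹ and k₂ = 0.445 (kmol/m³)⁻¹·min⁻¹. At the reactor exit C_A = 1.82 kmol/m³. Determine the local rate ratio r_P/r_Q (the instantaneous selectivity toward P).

S_{P/Q} = r_P/r_Q = (k₁·C_A^0.5)/(k₂·C_A^2) = (k₁/k₂)·C_A^-1.5.
= (0.0432×1.820^0.5) / (0.445×1.820^2) = 0.05828/1.474 = 0.0395.

0.0395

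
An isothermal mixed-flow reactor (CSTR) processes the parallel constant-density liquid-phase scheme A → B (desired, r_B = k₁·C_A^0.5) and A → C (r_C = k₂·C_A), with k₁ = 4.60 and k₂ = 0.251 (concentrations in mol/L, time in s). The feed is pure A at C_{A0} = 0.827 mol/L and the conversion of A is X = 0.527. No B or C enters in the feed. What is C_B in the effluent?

Exit C_A = C_{A0}(1−X) = 0.827×0.473 = 0.3912 mol/L.
Rates in a CSTR are evaluated at the outlet concentration: r_B = 4.60×0.3912^0.5 = 2.877, r_C = 0.251×0.3912 = 0.09818.
Fraction of consumed A going to B: r_B/(r_B+r_C) = 0.9670.
C_B = 0.9670·C_{A0}·X = 0.9670×0.827×0.527 = 0.421 mol/L.

0.421 mol/L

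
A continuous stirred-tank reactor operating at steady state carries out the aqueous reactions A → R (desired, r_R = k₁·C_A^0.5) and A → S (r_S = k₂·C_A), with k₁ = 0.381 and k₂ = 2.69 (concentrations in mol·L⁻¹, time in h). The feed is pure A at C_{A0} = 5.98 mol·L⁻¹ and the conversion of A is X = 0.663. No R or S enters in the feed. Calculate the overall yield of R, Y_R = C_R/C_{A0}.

0.0601

Exit C_A = C_{A0}(1−X) = 5.98×0.337 = 2.015 mol·L⁻¹.
A CSTR operates uniformly at the exit composition, giving r_R = 0.5409 and r_S = 5.421 (each k·C_A^n at C_A = 2.015).
Fraction of consumed A going to R: r_R/(r_R+r_S) = 0.09072.
C_R = 0.09072·C_{A0}·X = 0.09072×5.98×0.663 = 0.360 mol·L⁻¹; Y_R = C_R/C_{A0} = 0.0601.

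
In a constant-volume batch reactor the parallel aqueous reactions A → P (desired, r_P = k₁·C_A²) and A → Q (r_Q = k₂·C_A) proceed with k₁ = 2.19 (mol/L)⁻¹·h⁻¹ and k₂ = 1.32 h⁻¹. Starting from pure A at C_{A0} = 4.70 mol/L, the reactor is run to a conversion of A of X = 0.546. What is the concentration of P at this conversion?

2.17 mol/L

C_A = C_{A0}(1−X) = 2.134 mol/L.
Along a PFR/batch, dC_Q/dC_A = −r_Q/(r_P+r_Q) = −k₂/(k₂+k₁·C_A).
Integrating from C_{A0} to C_A: C_Q = (1.32/2.19)·ln[(1.32+2.19·4.70)/(1.32+2.19·2.13)] = 0.6027·ln(11.61/5.993) = 0.3987 mol/L.
Then C_P = (C_{A0}−C_A) − C_Q = 2.566 − 0.3987 = 2.167 mol/L.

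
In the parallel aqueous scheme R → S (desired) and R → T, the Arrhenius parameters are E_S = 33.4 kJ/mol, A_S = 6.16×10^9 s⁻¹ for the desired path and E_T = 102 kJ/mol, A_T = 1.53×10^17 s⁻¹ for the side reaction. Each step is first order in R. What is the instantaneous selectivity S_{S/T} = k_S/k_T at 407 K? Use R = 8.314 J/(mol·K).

k_S/k_T = (A_S/A_T)·exp[−(E_S−E_T)/(RT)] = (A_S/A_T)·exp[(E_T−E_S)/(RT)].
(E_T−E_S)/(RT) = (102−33.4)×10³/(8.314×407) = 68600/3384 = 20.27.
k_S/k_T = (6.16×10^9/1.53×10^17)·exp(20.27) = 4.026×10^-8 × 6.375×10^8 = 25.7.

25.7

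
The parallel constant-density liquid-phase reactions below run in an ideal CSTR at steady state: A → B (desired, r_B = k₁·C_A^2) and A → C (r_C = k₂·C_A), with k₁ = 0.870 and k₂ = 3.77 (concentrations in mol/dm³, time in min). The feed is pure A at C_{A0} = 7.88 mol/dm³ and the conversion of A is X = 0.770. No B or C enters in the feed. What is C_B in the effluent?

Exit C_A = C_{A0}(1−X) = 7.88×0.230 = 1.812 mol/dm³.
A CSTR operates uniformly at the exit composition, giving r_B = 2.858 and r_C = 6.833 (each k·C_A^n at C_A = 1.812).
Fraction of consumed A going to B: r_B/(r_B+r_C) = 0.2949.
C_B = 0.2949·C_{A0}·X = 0.2949×7.88×0.770 = 1.79 mol/dm³.

1.79 mol/dm³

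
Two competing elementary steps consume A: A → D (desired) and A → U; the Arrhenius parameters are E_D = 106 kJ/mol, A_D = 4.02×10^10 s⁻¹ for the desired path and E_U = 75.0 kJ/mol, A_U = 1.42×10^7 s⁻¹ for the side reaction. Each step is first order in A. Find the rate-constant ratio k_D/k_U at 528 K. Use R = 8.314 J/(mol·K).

2.43

With equal orders, S_{D/U} = k_D/k_U = (A_D/A_U)·exp[(E_U−E_D)/(RT)].
(E_U−E_D)/(RT) = (75.0−106)×10³/(8.314×528) = -31000/4390 = -7.062.
k_D/k_U = (4.02×10^10/1.42×10^7)·exp(-7.062) = 2831 × 8.572×10^-4 = 2.43.
Since E_D > E_U, raising the temperature improves selectivity toward D.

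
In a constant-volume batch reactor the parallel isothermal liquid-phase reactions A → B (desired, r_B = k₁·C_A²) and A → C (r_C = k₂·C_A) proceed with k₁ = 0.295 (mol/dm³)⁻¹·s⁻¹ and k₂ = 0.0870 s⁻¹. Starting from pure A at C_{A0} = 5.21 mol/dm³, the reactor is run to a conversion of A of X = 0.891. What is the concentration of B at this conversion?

C_A = C_{A0}(1−X) = 0.5679 mol/dm³.
Along a PFR/batch, dC_C/dC_A = −r_C/(r_B+r_C) = −k₂/(k₂+k₁·C_A).
Integrating from C_{A0} to C_A: C_C = (0.0870/0.295)·ln[(0.0870+0.295·5.21)/(0.0870+0.295·0.568)] = 0.2949·ln(1.624/0.2545) = 0.5465 mol/dm³.
Then C_B = (C_{A0}−C_A) − C_C = 4.642 − 0.5465 = 4.096 mol/dm³.

4.10 mol/dm³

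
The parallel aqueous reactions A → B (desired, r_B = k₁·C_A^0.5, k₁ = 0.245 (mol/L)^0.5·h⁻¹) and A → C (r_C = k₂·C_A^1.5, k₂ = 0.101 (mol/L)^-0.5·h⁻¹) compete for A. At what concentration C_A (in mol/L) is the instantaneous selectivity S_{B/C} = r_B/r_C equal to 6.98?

0.348 mol/L

S_{B/C} = (k₁/k₂)·C_A⁻¹ ⇒ C_A = (S·k₂/k₁)^(-1).
= (6.98×0.101/0.245)^(-1) = (2.877)^(-1) = 0.348 mol/L.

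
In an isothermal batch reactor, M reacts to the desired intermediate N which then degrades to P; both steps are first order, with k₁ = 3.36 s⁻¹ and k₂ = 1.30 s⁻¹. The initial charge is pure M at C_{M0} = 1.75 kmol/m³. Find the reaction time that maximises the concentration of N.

0.461 s

For first-order series the maximum of C_N occurs at t_opt = ln(k₂/k₁)/(k₂−k₁).
= ln(1.30/3.36)/(1.30−3.36) = ln(0.3869)/-2.060 = -0.9496/-2.060 = 0.461 s.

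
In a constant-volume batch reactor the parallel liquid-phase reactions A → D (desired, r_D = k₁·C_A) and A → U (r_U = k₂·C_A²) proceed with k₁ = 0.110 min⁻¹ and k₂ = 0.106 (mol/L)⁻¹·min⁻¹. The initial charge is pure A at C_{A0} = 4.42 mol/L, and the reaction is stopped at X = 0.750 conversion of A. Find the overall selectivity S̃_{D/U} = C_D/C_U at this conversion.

0.414

C_A = C_{A0}(1−X) = 1.105 mol/L.
Along a PFR/batch, dC_D/dC_A = −r_D/(r_D+r_U) = −k₁/(k₁+k₂·C_A).
Integrating from C_{A0} to C_A: C_D = (0.110/0.106)·ln[(0.110+0.106·4.42)/(0.110+0.106·1.10)] = 1.038·ln(0.5785/0.2271) = 0.9702 mol/L.
C_U = (C_{A0}−C_A)−C_D = 2.345 mol/L; S̃_{D/U} = 0.9702/2.345 = 0.414.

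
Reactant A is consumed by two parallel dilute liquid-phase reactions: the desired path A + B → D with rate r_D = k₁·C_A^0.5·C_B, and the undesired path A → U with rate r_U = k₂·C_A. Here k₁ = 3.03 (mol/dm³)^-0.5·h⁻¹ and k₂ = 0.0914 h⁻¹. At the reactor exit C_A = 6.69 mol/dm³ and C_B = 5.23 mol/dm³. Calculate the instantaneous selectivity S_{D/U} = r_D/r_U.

67.0

S_{D/U} = r_D/r_U = (k₁·C_A^0.5·C_B)/(k₂·C_A) = (k₁/k₂)·C_A^-0.5·C_B.
= (3.03×6.690^0.5×5.230) / (0.0914×6.690) = 40.99/0.6115 = 67.0.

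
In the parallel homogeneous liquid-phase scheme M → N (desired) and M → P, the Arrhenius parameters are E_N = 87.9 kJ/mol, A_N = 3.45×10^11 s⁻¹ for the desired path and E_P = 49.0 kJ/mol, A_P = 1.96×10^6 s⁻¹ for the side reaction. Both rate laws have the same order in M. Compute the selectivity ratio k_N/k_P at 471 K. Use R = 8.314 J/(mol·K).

With equal orders, S_{N/P} = k_N/k_P = (A_N/A_P)·exp[(E_P−E_N)/(RT)].
(E_P−E_N)/(RT) = (49.0−87.9)×10³/(8.314×471) = -38900/3916 = -9.934.
k_N/k_P = (3.45×10^11/1.96×10^6)·exp(-9.934) = 1.760×10^5 × 4.850×10^-5 = 8.54.

8.54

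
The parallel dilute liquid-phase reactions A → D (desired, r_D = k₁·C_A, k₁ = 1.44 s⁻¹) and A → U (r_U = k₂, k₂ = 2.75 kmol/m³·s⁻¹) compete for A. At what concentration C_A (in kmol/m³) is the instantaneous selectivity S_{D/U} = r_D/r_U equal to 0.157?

0.300 kmol/m³

S_{D/U} = (k₁/k₂)·C_A ⇒ C_A = S·k₂/k₁.
= 0.157×2.75/1.44 = 0.300 kmol/m³.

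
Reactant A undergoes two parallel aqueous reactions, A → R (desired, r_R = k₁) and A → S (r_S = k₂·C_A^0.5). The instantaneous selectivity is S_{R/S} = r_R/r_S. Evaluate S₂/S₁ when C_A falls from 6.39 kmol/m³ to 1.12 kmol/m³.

2.39

S_{R/S} = (k₁/k₂)·C_A^-0.5, so S₂/S₁ = (C_{A,2}/C_{A,1})^-0.5.
= (1.12/6.39)^(-0.5) = (0.1753)^(-0.5) = 2.39.
Selectivity toward R rises as C_A falls — low-concentration operation is favoured.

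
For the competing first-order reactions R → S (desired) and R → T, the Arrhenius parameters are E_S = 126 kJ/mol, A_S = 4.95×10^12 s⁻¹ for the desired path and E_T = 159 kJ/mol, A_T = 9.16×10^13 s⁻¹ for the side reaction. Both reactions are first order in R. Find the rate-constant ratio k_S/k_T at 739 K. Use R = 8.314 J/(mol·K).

k_S/k_T = (A_S/A_T)·exp[−(E_S−E_T)/(RT)] = (A_S/A_T)·exp[(E_T−E_S)/(RT)].
(E_T−E_S)/(RT) = (159−126)×10³/(8.314×739) = 33000/6144 = 5.371.
k_S/k_T = (4.95×10^12/9.16×10^13)·exp(5.371) = 0.05404 × 215.1 = 11.6.

11.6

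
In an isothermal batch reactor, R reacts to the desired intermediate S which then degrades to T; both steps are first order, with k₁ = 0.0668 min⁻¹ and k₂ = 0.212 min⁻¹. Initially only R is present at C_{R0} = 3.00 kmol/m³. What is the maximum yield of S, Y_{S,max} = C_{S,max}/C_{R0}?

0.185

At the optimum, C_{S,max}/C_{R0} = (k₁/k₂)^[k₂/(k₂−k₁)].
= (0.0668/0.212)^(0.212/(0.212−0.0668)) = (0.3151)^(1.460) = 0.1852.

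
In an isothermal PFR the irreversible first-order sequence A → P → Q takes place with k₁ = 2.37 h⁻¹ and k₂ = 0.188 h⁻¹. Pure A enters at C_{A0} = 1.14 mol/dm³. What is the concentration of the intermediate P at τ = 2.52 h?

0.768 mol/dm³

Solving the coupled first-order balances gives C_P(τ) = [k₁/(k₂−k₁)]·C_{A0}·(e^(−k₁τ) − e^(−k₂τ)).
e^(−k₁τ) = e^(−2.37×2.52) = e^(−5.972) = 0.002548; e^(−k₂τ) = e^(−0.4738) = 0.6227.
C_P = 2.37×1.14/(0.188−2.37) × (0.002548−0.6227) = (-1.238)×(-0.6201) = 0.7678 mol/dm³.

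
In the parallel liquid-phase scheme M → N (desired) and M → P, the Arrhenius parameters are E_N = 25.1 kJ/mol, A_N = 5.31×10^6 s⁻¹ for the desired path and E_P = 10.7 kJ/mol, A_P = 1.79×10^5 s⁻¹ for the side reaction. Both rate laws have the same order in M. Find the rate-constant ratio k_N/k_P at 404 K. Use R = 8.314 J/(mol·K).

0.408

With equal orders, S_{N/P} = k_N/k_P = (A_N/A_P)·exp[(E_P−E_N)/(RT)].
(E_P−E_N)/(RT) = (10.7−25.1)×10³/(8.314×404) = -14400/3359 = -4.287.
k_N/k_P = (5.31×10^6/1.79×10^5)·exp(-4.287) = 29.66 × 0.01374 = 0.408.
Since E_N > E_P, raising the temperature improves selectivity toward N.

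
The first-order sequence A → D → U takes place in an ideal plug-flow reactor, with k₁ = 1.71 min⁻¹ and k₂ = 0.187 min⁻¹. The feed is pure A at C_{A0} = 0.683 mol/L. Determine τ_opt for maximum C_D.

1.45 min

The intermediate peaks when r₁ = r₂, i.e. k₁e^(−k₁τ) = k₂e^(−k₂τ), giving τ_opt = ln(k₂/k₁)/(k₂−k₁).
= ln(0.187/1.71)/(0.187−1.71) = ln(0.1094)/-1.523 = -2.213/-1.523 = 1.45 min.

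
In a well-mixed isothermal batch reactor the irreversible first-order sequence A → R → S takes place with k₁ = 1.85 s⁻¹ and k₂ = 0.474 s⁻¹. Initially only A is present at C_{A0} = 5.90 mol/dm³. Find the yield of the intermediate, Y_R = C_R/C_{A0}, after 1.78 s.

Solving the coupled first-order balances gives C_R(t) = [k₁/(k₂−k₁)]·C_{A0}·(e^(−k₁t) − e^(−k₂t)).
e^(−k₁t) = e^(−1.85×1.78) = e^(−3.293) = 0.03714; e^(−k₂t) = e^(−0.8437) = 0.4301.
C_R = 1.85×5.90/(0.474−1.85) × (0.03714−0.4301) = (-7.932)×(-0.3930) = 3.117 mol/dm³.
Y_R = C_R/C_{A0} = 3.117/5.90 = 0.528.

0.528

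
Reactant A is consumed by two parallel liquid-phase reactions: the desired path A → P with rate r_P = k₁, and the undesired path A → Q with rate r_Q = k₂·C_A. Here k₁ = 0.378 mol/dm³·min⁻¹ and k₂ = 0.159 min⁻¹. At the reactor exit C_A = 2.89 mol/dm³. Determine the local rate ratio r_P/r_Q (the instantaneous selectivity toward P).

S_{P/Q} = r_P/r_Q = (k₁)/(k₂·C_A) = (k₁/k₂)·C_A⁻¹.
= (0.378) / (0.159×2.890) = 0.3780/0.4595 = 0.823.

0.823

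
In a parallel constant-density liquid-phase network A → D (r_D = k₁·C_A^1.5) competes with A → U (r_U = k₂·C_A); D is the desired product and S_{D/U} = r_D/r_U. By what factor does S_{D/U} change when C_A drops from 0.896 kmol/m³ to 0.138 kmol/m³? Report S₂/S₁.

S_{D/U} = (k₁/k₂)·C_A^0.5, so S₂/S₁ = (C_{A,2}/C_{A,1})^0.5.
= (0.138/0.896)^0.5 = (0.1540)^0.5 = 0.392.
Selectivity toward D falls as C_A falls — high-concentration operation is favoured.

0.392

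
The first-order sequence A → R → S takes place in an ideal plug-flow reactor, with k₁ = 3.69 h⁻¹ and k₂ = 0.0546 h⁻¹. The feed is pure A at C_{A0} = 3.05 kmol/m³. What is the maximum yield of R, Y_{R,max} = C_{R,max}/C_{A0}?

For a first-order series the maximum intermediate yield is C_{R,max}/C_{A0} = (k₁/k₂)^[k₂/(k₂−k₁)].
= (3.69/0.0546)^(0.0546/(0.0546−3.69)) = (67.58)^(-0.01502) = 0.9387.

0.939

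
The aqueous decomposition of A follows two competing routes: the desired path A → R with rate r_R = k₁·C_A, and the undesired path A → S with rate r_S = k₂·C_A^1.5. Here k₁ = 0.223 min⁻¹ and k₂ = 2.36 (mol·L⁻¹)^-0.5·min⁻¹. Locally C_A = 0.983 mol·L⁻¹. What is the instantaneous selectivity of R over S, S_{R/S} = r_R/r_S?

S_{R/S} = r_R/r_S = (k₁·C_A)/(k₂·C_A^1.5) = (k₁/k₂)·C_A^-0.5.
= (0.223×0.9830) / (2.36×0.9830^1.5) = 0.2192/2.300 = 0.0953.
The undesired path is higher order in A, so low C_A (CSTR or dilute feed) favours R.

0.0953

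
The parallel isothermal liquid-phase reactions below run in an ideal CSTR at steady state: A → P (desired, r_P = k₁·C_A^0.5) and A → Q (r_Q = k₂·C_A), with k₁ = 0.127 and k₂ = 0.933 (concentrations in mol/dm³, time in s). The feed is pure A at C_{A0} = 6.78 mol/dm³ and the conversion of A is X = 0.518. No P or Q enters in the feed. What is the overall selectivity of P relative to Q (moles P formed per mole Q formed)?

0.0753

Exit C_A = C_{A0}(1−X) = 6.78×0.482 = 3.268 mol/dm³.
In a CSTR the entire volume is at exit conditions, so r_P = 0.127×3.268^0.5 = 0.2296 and r_Q = 0.933×3.268 = 3.049.
Overall selectivity = C_P/C_Q = r_Pτ/(r_Qτ) = r_P/r_Q = 0.0753.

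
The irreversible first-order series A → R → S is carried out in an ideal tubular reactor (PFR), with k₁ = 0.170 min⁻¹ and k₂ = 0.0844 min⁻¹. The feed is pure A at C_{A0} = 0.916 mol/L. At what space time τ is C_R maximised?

8.18 min

For first-order series the maximum of C_R occurs at τ_opt = ln(k₂/k₁)/(k₂−k₁).
= ln(0.0844/0.170)/(0.0844−0.170) = ln(0.4965)/-0.08560 = -0.7002/-0.08560 = 8.18 min.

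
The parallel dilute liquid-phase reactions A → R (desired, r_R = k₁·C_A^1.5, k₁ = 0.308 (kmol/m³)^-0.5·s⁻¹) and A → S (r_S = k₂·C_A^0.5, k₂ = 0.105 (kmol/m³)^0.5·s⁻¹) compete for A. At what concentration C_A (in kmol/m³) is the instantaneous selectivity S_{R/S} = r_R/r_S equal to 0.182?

0.0620 kmol/m³

S_{R/S} = (k₁/k₂)·C_A ⇒ C_A = S·k₂/k₁.
= 0.182×0.105/0.308 = 0.0620 kmol/m³.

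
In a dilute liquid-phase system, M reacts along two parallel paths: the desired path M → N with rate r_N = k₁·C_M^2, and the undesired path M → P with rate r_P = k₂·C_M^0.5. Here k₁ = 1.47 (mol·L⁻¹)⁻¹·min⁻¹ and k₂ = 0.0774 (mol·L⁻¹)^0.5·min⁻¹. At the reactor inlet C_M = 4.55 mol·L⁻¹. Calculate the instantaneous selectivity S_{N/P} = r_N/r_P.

184

S_{N/P} = r_N/r_P = (k₁·C_M^2)/(k₂·C_M^0.5) = (k₁/k₂)·C_M^1.5.
= (1.47×4.550^2) / (0.0774×4.550^0.5) = 30.43/0.1651 = 184.
Since the desired path is higher order in M, keeping C_M high (PFR or concentrated feed) favours N.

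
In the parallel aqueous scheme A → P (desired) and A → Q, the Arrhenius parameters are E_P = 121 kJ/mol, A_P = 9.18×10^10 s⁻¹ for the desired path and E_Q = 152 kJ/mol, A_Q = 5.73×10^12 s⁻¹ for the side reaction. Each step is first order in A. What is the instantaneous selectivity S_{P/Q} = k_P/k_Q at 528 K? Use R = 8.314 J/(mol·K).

With equal orders, S_{P/Q} = k_P/k_Q = (A_P/A_Q)·exp[(E_Q−E_P)/(RT)].
(E_Q−E_P)/(RT) = (152−121)×10³/(8.314×528) = 31000/4390 = 7.062.
k_P/k_Q = (9.18×10^10/5.73×10^12)·exp(7.062) = 0.01602 × 1167 = 18.7.
Since E_P < E_Q, lowering the temperature improves selectivity toward P.

18.7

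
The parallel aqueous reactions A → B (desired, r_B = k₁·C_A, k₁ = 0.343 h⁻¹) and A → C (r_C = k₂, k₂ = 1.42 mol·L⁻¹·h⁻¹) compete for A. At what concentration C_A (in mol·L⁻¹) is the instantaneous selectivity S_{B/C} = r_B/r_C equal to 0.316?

1.31 mol·L⁻¹

S_{B/C} = (k₁/k₂)·C_A ⇒ C_A = S·k₂/k₁.
= 0.316×1.42/0.343 = 1.31 mol·L⁻¹.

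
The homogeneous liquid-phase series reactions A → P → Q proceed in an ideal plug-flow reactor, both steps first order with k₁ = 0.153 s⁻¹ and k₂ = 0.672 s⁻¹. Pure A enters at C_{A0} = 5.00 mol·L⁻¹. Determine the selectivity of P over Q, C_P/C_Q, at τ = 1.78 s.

1.31

Solving the coupled first-order balances gives C_P(τ) = [k₁/(k₂−k₁)]·C_{A0}·(e^(−k₁τ) − e^(−k₂τ)).
e^(−k₁τ) = e^(−0.153×1.78) = e^(−0.2723) = 0.7616; e^(−k₂τ) = e^(−1.196) = 0.3024.
C_P = 0.153×5.00/(0.672−0.153) × (0.7616−0.3024) = 1.474×0.4592 = 0.6769 mol·L⁻¹.
C_A = C_{A0}e^(−k₁τ) = 3.808 mol·L⁻¹, so C_Q = C_{A0}−C_A−C_P = 0.5151 mol·L⁻¹; C_P/C_Q = 1.31.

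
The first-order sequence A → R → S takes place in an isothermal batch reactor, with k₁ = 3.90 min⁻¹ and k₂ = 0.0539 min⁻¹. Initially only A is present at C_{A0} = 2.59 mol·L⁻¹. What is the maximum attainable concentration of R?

2.44 mol·L⁻¹

For a first-order series the maximum intermediate yield is C_{R,max}/C_{A0} = (k₁/k₂)^[k₂/(k₂−k₁)].
= (3.90/0.0539)^(0.0539/(0.0539−3.90)) = (72.36)^(-0.01401) = 0.9418.
C_{R,max} = 0.9418×2.59 = 2.44 mol·L⁻¹.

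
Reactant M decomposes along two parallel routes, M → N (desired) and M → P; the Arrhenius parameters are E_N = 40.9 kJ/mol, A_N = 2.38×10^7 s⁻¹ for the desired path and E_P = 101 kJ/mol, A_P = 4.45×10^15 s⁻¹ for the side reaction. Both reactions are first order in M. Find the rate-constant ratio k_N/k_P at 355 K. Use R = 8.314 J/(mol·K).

Since both paths have the same order in M, the concentration cancels and S_{N/P} = k_N/k_P = (A_N/A_P)·exp[(E_P−E_N)/(RT)].
(E_P−E_N)/(RT) = (101−40.9)×10³/(8.314×355) = 60100/2951 = 20.36.
k_N/k_P = (2.38×10^7/4.45×10^15)·exp(20.36) = 5.348×10^-9 × 6.973×10^8 = 3.73.
Since E_N < E_P, lowering the temperature improves selectivity toward N.

3.73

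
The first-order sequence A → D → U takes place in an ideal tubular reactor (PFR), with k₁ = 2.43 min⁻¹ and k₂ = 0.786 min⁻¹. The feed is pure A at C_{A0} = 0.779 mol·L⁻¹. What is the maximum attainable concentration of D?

Evaluating C_D at τ_opt = ln(k₂/k₁)/(k₂−k₁) gives C_{D,max}/C_{A0} = (k₁/k₂)^[k₂/(k₂−k₁)].
= (2.43/0.786)^(0.786/(0.786−2.43)) = (3.092)^(-0.4781) = 0.5830.
C_{D,max} = 0.5830×0.779 = 0.454 mol·L⁻¹.

0.454 mol·L⁻¹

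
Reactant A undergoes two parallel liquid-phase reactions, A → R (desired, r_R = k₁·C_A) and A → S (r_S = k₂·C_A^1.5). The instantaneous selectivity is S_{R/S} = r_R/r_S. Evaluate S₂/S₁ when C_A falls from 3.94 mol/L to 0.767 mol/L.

2.27

S_{R/S} = (k₁/k₂)·C_A^-0.5, so S₂/S₁ = (C_{A,2}/C_{A,1})^-0.5.
= (0.767/3.94)^(-0.5) = (0.1947)^(-0.5) = 2.27.
Selectivity toward R rises as C_A falls — low-concentration operation is favoured.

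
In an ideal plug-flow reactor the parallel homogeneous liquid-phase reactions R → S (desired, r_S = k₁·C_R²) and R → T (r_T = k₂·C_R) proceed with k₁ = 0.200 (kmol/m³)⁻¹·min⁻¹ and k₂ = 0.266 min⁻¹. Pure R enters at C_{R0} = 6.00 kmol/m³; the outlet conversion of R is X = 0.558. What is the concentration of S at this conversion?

2.54 kmol/m³

C_R = C_{R0}(1−X) = 2.652 kmol/m³.
Along a PFR/batch, dC_T/dC_R = −r_T/(r_S+r_T) = −k₂/(k₂+k₁·C_R).
Integrating from C_{R0} to C_R: C_T = (0.266/0.200)·ln[(0.266+0.200·6.00)/(0.266+0.200·2.65)] = 1.330·ln(1.466/0.7964) = 0.8116 kmol/m³.
Then C_S = (C_{R0}−C_R) − C_T = 3.348 − 0.8116 = 2.536 kmol/m³.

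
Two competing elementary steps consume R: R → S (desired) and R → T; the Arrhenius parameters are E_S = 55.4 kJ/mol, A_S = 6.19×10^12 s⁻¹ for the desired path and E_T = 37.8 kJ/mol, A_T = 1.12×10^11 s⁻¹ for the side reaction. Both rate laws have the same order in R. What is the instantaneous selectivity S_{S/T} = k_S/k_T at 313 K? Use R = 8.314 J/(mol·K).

0.0639

k_S/k_T = (A_S/A_T)·exp[−(E_S−E_T)/(RT)] = (A_S/A_T)·exp[(E_T−E_S)/(RT)].
(E_T−E_S)/(RT) = (37.8−55.4)×10³/(8.314×313) = -17600/2602 = -6.763.
k_S/k_T = (6.19×10^12/1.12×10^11)·exp(-6.763) = 55.27 × 0.001155 = 0.0639.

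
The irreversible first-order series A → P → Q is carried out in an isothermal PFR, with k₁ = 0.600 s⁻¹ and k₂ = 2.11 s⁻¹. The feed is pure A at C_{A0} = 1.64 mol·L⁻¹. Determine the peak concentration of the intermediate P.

At the optimum, C_{P,max}/C_{A0} = (k₁/k₂)^[k₂/(k₂−k₁)].
= (0.600/2.11)^(2.11/(2.11−0.600)) = (0.2844)^(1.397) = 0.1725.
C_{P,max} = 0.1725×1.64 = 0.283 mol·L⁻¹.

0.283 mol·L⁻¹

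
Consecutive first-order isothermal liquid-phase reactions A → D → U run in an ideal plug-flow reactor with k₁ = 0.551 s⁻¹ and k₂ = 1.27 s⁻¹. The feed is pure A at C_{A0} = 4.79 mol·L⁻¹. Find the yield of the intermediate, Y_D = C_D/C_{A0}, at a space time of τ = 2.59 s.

Solving the coupled first-order balances gives C_D(τ) = [k₁/(k₂−k₁)]·C_{A0}·(e^(−k₁τ) − e^(−k₂τ)).
e^(−k₁τ) = e^(−0.551×2.59) = e^(−1.427) = 0.2400; e^(−k₂τ) = e^(−3.289) = 0.03728.
C_D = 0.551×4.79/(1.27−0.551) × (0.2400−0.03728) = 3.671×0.2027 = 0.7442 mol·L⁻¹.
Y_D = C_D/C_{A0} = 0.7442/4.79 = 0.155.

0.155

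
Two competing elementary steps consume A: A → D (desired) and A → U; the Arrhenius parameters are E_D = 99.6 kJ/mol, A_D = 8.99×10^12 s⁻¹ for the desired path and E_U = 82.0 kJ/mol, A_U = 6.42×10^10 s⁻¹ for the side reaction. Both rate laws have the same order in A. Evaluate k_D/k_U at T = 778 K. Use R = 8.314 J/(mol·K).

k_D/k_U = (A_D/A_U)·exp[−(E_D−E_U)/(RT)] = (A_D/A_U)·exp[(E_U−E_D)/(RT)].
(E_U−E_D)/(RT) = (82.0−99.6)×10³/(8.314×778) = -17600/6468 = -2.721.
k_D/k_U = (8.99×10^12/6.42×10^10)·exp(-2.721) = 140.0 × 0.06581 = 9.22.

9.22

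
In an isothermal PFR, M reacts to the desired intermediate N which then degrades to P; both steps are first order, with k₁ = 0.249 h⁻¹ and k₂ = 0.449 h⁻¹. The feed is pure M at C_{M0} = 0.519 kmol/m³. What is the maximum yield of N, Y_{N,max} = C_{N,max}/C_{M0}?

At the optimum, C_{N,max}/C_{M0} = (k₁/k₂)^[k₂/(k₂−k₁)].
= (0.249/0.449)^(0.449/(0.449−0.249)) = (0.5546)^(2.245) = 0.2662.

0.266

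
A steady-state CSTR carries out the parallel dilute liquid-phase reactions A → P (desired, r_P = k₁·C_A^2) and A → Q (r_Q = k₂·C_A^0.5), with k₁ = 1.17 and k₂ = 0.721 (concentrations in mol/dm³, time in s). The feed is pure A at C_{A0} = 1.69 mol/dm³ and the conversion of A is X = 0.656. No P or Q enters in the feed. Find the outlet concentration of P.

Exit C_A = C_{A0}(1−X) = 1.69×0.344 = 0.5814 mol/dm³.
A CSTR operates uniformly at the exit composition, giving r_P = 0.3954 and r_Q = 0.5497 (each k·C_A^n at C_A = 0.5814).
Fraction of consumed A going to P: r_P/(r_P+r_Q) = 0.4184.
C_P = 0.4184·C_{A0}·X = 0.4184×1.69×0.656 = 0.464 mol/dm³.

0.464 mol/dm³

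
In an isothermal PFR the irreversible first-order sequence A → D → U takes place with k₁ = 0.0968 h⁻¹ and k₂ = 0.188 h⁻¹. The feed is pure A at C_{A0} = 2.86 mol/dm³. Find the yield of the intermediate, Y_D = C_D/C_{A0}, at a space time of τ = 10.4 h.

The intermediate concentration in a first-order A→B→C sequence is C_D = k₁C_{A0}(e^(−k₁τ) − e^(−k₂τ))/(k₂−k₁).
e^(−k₁τ) = e^(−0.0968×10.4) = e^(−1.007) = 0.3654; e^(−k₂τ) = e^(−1.955) = 0.1415.
C_D = 0.0968×2.86/(0.188−0.0968) × (0.3654−0.1415) = 3.036×0.2239 = 0.6796 mol/dm³.
Y_D = C_D/C_{A0} = 0.6796/2.86 = 0.238.

0.238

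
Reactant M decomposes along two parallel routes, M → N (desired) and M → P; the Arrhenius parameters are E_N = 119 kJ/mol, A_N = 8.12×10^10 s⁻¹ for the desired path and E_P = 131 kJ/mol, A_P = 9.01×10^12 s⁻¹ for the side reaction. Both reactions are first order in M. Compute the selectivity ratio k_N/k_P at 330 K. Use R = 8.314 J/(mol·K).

With equal orders, S_{N/P} = k_N/k_P = (A_N/A_P)·exp[(E_P−E_N)/(RT)].
(E_P−E_N)/(RT) = (131−119)×10³/(8.314×330) = 12000/2744 = 4.374.
k_N/k_P = (8.12×10^10/9.01×10^12)·exp(4.374) = 0.009012 × 79.34 = 0.715.
Since E_N < E_P, lowering the temperature improves selectivity toward N.

0.715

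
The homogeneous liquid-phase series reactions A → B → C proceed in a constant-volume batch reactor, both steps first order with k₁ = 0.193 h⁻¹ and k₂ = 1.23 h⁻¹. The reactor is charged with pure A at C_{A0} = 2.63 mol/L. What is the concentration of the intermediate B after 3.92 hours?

The intermediate concentration in a first-order A→B→C sequence is C_B = k₁C_{A0}(e^(−k₁t) − e^(−k₂t))/(k₂−k₁).
e^(−k₁t) = e^(−0.193×3.92) = e^(−0.7566) = 0.4693; e^(−k₂t) = e^(−4.822) = 0.008054.
C_B = 0.193×2.63/(1.23−0.193) × (0.4693−0.008054) = 0.4895×0.4612 = 0.2258 mol/L.

0.226 mol/L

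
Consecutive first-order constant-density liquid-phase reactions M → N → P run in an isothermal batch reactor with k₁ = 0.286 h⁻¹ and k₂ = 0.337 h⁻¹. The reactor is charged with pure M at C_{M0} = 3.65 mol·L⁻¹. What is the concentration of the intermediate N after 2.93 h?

1.23 mol·L⁻¹

For first-order series with pure M initially, C_N(t) = k₁C_{M0}/(k₂−k₁)·(e^(−k₁t) − e^(−k₂t)).
e^(−k₁t) = e^(−0.286×2.93) = e^(−0.8380) = 0.4326; e^(−k₂t) = e^(−0.9874) = 0.3725.
C_N = 0.286×3.65/(0.337−0.286) × (0.4326−0.3725) = 20.47×0.06004 = 1.229 mol·L⁻¹.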